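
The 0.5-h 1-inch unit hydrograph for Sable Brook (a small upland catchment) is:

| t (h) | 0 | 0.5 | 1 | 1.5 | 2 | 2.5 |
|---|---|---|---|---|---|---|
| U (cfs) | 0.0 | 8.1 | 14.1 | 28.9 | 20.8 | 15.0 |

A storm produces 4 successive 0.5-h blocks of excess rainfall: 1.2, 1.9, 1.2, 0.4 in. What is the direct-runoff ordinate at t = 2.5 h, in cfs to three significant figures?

Q ≈ 97.8 cfs

By discrete convolution, Q_j = Σ (P_i / 1 in) · U_{j−i}.
At t = 2.5 h (j=5): Q = (1.2/1)·15.0 + (1.9/1)·20.8 + (1.2/1)·28.9 + (0.4/1)·14.1 = 97.8 cfs.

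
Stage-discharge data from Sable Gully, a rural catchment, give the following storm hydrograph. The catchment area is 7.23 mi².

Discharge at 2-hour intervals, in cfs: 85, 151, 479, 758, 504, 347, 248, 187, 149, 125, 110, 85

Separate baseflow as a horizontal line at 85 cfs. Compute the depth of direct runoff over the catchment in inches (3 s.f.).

Direct runoff: 0.0, 66.0, 394.0, 673.0, 419.0, 262.0, 163.0, 102.0, 64.0, 40.0, 25.0, 0.0 cfs; ΣQ_DR = 2208 cfs.
V = ΣQ_DR · Δt = 2208 × 7200 s = 1.590 × 10^7 ft³.
Over A = 7.23 mi², depth = V / A = 0.946 in.

d ≈ 0.946 in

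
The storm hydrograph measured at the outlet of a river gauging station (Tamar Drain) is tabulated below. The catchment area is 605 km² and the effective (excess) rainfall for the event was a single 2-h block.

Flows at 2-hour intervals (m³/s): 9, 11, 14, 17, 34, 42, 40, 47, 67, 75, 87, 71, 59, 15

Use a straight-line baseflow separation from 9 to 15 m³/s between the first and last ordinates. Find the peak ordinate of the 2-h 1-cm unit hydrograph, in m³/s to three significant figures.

U_p ≈ 147 m³/s

Direct runoff: 0.00, 1.54, 4.08, 6.62, 23.15, 30.69, 28.23, 34.77, 54.31, 61.85, 73.38, 56.92, 44.46, 0.00 m³/s; ΣQ_DR = 420.0 m³/s, peak = 73.38 m³/s.
Runoff depth d = ΣQ_DR·Δt / A = 420.0 × 7200 / (605 km²) = 4.998 mm.
The 1-cm UH is the DRH scaled by (10 mm)/d, so U_p = 73.38 × 10/4.998 = 147 m³/s.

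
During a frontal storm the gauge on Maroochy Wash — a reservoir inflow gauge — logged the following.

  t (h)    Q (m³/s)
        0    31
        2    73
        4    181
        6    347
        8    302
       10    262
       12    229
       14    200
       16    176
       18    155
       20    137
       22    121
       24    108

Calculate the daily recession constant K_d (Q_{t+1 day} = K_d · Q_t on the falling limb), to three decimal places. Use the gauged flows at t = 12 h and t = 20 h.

Between t = 12 h and t = 20 h the flow falls from 229 to 137 m³/s over 4×2 h = 8 h.
Per-interval ratio K = (137/229)^(1/4) = 0.8795; K_d = K^(24/2) = 0.214.

K_d ≈ 0.214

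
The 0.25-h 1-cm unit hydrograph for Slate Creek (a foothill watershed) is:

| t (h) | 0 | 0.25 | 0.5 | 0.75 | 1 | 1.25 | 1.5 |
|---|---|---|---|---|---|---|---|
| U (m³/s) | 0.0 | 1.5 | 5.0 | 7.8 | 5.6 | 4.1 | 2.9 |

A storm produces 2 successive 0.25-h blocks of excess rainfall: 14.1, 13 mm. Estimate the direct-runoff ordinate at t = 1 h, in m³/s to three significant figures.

By discrete convolution, Q_j = Σ (P_i / 10 mm) · U_{j−i}.
At t = 1 h (j=4): Q = (14.1/10)·5.6 + (13/10)·7.8 = 18.0 m³/s.

Q ≈ 18.0 m³/s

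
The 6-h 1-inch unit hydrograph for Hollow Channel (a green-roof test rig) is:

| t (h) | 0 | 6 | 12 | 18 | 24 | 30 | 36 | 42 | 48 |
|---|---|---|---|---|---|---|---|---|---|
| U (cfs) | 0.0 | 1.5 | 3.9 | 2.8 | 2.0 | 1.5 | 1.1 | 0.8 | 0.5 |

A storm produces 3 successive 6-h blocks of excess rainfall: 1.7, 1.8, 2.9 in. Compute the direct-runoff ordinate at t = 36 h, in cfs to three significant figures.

By discrete convolution, Q_j = Σ (P_i / 1 in) · U_{j−i}.
At t = 36 h (j=6): Q = (1.7/1)·1.1 + (1.8/1)·1.5 + (2.9/1)·2.0 = 10.4 cfs.

Q ≈ 10.4 cfs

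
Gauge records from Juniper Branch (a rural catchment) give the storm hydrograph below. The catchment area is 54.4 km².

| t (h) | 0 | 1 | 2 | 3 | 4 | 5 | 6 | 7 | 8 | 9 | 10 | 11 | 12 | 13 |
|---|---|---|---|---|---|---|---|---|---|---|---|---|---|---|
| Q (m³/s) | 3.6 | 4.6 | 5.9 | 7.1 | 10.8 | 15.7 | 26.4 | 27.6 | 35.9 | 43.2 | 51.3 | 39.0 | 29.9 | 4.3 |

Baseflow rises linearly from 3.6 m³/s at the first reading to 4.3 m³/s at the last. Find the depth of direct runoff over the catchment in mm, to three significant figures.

d ≈ 16.5 mm

Direct runoff: 0.00, 0.95, 2.19, 3.34, 6.98, 11.83, 22.48, 23.62, 31.87, 39.12, 47.16, 34.81, 25.65, 0.00 m³/s; ΣQ_DR = 250.0 m³/s.
V = ΣQ_DR · Δt = 250.0 × 3600 s = 9.000 × 10^5 m³.
Over A = 54.4 km², depth = V / A = 16.5 mm.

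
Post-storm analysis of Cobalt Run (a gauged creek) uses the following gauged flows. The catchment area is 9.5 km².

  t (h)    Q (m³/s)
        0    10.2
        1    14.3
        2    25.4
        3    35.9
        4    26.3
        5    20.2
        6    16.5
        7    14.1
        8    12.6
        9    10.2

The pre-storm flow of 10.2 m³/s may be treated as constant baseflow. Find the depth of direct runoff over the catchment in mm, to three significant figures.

d ≈ 31.7 mm

Direct runoff: 0.0, 4.1, 15.2, 25.7, 16.1, 10.0, 6.3, 3.9, 2.4, 0.0 m³/s; ΣQ_DR = 83.70 m³/s.
V = ΣQ_DR · Δt = 83.70 × 3600 s = 3.013 × 10^5 m³.
Over A = 9.5 km², depth = V / A = 31.7 mm.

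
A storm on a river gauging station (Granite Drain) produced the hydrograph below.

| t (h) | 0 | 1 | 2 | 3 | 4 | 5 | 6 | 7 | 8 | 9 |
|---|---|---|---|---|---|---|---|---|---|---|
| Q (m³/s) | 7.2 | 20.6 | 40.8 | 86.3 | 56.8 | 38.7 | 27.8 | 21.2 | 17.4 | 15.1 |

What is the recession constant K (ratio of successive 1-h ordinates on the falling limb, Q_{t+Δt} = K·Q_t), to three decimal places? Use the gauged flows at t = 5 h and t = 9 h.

Using the recession-limb readings at t = 5 h and t = 9 h: Q falls from 38.7 to 15.1 m³/s over 4 intervals.
K = (Q₂/Q₁)^(1/4) = (15.1/38.7)^(1/4) = 0.790.

K ≈ 0.790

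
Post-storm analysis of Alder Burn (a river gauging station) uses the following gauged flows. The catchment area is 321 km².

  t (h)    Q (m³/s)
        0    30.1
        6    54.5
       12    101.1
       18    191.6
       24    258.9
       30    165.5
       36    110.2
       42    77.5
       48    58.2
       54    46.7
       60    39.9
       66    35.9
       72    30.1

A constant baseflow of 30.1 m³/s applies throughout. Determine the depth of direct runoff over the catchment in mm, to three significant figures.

d ≈ 54.4 mm

Direct runoff: 0.0, 24.4, 71.0, 161.5, 228.8, 135.4, 80.1, 47.4, 28.1, 16.6, 9.8, 5.8, 0.0 m³/s; ΣQ_DR = 808.9 m³/s.
V = ΣQ_DR · Δt = 808.9 × 21600 s = 1.747 × 10^7 m³.
Over A = 321 km², depth = V / A = 54.4 mm.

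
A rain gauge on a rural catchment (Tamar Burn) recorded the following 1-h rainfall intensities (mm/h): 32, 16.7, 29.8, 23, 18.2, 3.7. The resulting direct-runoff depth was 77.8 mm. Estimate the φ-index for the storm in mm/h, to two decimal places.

Only the 5 blocks with intensity above φ contribute runoff: 32, 16.7, 29.8, 23, 18.2 mm/h.
Σ(I−φ)·Δt = d  ⇒  (32+16.7+29.8+23+18.2 − 5φ)·1 = 77.8
φ = (119.7 − 77.8/1) / 5 = 8.38 mm/h.

φ ≈ 8.38 mm/h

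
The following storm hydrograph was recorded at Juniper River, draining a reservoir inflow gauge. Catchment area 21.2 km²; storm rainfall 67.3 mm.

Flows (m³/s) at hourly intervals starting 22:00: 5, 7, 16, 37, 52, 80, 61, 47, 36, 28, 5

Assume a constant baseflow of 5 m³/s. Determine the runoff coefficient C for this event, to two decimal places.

C ≈ 0.80

ΣQ_DR = 319.0 m³/s; V = ΣQ_DR·Δt = 1.148 × 10^6 m³.
Runoff depth d = V / A = 54.17 mm.
C = d / P = 54.17 / 67.3 = 0.80.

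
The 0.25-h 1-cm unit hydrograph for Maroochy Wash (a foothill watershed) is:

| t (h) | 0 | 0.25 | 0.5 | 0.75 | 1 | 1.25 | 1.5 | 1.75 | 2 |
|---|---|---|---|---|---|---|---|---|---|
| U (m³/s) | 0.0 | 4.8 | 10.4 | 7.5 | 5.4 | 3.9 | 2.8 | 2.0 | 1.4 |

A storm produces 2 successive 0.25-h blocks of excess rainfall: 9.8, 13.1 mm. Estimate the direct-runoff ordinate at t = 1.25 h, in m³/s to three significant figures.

By discrete convolution, Q_j = Σ (P_i / 10 mm) · U_{j−i}.
At t = 1.25 h (j=5): Q = (9.8/10)·3.9 + (13.1/10)·5.4 = 10.9 m³/s.

Q ≈ 10.9 m³/s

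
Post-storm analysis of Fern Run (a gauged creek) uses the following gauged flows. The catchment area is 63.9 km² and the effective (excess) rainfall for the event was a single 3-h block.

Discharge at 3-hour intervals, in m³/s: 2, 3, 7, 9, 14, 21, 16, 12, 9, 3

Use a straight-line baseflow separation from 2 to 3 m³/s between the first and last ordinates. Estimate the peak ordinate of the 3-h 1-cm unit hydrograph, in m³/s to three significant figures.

U_p ≈ 15.4 m³/s

Direct runoff: 0.00, 0.89, 4.78, 6.67, 11.56, 18.44, 13.33, 9.22, 6.11, 0.00 m³/s; ΣQ_DR = 71.00 m³/s, peak = 18.44 m³/s.
Runoff depth d = ΣQ_DR·Δt / A = 71.00 × 10800 / (63.9 km²) = 12.00 mm.
The 1-cm UH is the DRH scaled by (10 mm)/d, so U_p = 18.44 × 10/12.00 = 15.4 m³/s.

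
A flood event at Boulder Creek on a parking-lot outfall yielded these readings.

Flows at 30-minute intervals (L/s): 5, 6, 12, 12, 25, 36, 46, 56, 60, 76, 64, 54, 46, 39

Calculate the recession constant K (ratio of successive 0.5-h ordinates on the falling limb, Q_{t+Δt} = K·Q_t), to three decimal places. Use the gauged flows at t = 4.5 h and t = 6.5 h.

K ≈ 0.846

Using the recession-limb readings at t = 4.5 h and t = 6.5 h: Q falls from 76 to 39 L/s over 4 intervals.
K = (Q₂/Q₁)^(1/4) = (39/76)^(1/4) = 0.846.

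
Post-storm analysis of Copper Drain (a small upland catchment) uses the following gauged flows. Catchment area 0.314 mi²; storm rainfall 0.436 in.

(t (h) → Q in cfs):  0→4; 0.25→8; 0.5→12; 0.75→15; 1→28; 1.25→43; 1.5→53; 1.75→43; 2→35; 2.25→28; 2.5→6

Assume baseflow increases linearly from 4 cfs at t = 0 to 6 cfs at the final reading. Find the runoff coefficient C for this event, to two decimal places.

C ≈ 0.62

ΣQ_DR = 220.0 cfs; V = ΣQ_DR·Δt = 1.980 × 10^5 ft³.
Runoff depth d = V / A = 0.2714 in.
C = d / P = 0.2714 / 0.436 = 0.62.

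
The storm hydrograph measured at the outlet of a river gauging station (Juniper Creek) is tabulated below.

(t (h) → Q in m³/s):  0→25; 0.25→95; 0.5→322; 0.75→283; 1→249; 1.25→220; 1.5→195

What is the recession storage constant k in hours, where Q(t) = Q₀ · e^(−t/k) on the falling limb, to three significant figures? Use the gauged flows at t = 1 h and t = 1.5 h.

On the falling limb, Q drops from 249 to 195 m³/s between t = 1 h and t = 1.5 h (Δt = 0.5 h).
k = −Δt / ln(Q₂/Q₁) = −0.5 / ln(195/249) = 2.05 h.

k ≈ 2.05 h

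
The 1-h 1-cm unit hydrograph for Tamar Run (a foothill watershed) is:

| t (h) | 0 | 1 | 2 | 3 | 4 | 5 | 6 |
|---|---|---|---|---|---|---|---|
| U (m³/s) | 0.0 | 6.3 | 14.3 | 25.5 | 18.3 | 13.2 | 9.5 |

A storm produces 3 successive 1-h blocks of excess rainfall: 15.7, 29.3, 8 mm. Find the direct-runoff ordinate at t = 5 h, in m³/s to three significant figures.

By discrete convolution, Q_j = Σ (P_i / 10 mm) · U_{j−i}.
At t = 5 h (j=5): Q = (15.7/10)·13.2 + (29.3/10)·18.3 + (8/10)·25.5 = 94.7 m³/s.

Q ≈ 94.7 m³/s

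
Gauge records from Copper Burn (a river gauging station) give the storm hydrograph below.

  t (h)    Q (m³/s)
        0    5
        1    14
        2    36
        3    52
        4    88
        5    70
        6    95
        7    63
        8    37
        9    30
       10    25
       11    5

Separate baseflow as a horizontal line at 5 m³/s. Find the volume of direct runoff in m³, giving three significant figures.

V ≈ 1.66 × 10^6 m³

Direct-runoff ordinates (Q − Q_b): 0.0, 9.0, 31.0, 47.0, 83.0, 65.0, 90.0, 58.0, 32.0, 25.0, 20.0, 0.0 m³/s.
ΣQ_DR = 460.0 m³/s.
With Δt = 1 h = 3600 s, V = ΣQ_DR · Δt = 460.0 × 3600 = 1.66 × 10^6 m³.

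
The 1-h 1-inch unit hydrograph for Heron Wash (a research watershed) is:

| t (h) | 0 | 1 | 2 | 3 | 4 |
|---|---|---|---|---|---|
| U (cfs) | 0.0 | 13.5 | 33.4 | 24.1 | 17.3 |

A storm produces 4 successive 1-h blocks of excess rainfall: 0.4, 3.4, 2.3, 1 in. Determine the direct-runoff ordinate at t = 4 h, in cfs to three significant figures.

Q ≈ 179 cfs

By discrete convolution, Q_j = Σ (P_i / 1 in) · U_{j−i}.
At t = 4 h (j=4): Q = (0.4/1)·17.3 + (3.4/1)·24.1 + (2.3/1)·33.4 + (1/1)·13.5 = 179 cfs.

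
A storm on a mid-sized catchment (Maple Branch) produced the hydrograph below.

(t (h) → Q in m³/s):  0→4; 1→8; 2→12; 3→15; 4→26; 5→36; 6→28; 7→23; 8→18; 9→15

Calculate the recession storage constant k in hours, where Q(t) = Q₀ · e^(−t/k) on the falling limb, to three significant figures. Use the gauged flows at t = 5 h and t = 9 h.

k ≈ 4.57 h

On the falling limb, Q drops from 36 to 15 m³/s between t = 5 h and t = 9 h (Δt = 4 h).
k = −Δt / ln(Q₂/Q₁) = −4 / ln(15/36) = 4.57 h.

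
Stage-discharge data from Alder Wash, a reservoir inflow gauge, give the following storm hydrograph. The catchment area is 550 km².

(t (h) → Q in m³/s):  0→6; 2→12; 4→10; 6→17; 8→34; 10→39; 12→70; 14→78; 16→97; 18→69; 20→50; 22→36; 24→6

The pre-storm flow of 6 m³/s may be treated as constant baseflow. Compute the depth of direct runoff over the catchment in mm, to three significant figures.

d ≈ 5.84 mm

Direct runoff: 0.0, 6.0, 4.0, 11.0, 28.0, 33.0, 64.0, 72.0, 91.0, 63.0, 44.0, 30.0, 0.0 m³/s; ΣQ_DR = 446.0 m³/s.
V = ΣQ_DR · Δt = 446.0 × 7200 s = 3.211 × 10^6 m³.
Over A = 550 km², depth = V / A = 5.84 mm.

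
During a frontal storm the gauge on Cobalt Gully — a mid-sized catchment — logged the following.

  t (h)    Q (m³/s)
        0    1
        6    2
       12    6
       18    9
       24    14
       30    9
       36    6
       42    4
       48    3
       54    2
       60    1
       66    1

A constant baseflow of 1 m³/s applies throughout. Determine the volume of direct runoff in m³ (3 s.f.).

Direct-runoff ordinates (Q − Q_b): 0.0, 1.0, 5.0, 8.0, 13.0, 8.0, 5.0, 3.0, 2.0, 1.0, 0.0, 0.0 m³/s.
ΣQ_DR = 46.00 m³/s.
With Δt = 6 h = 21600 s, V = ΣQ_DR · Δt = 46.00 × 21600 = 9.94 × 10^5 m³.

V ≈ 9.94 × 10^5 m³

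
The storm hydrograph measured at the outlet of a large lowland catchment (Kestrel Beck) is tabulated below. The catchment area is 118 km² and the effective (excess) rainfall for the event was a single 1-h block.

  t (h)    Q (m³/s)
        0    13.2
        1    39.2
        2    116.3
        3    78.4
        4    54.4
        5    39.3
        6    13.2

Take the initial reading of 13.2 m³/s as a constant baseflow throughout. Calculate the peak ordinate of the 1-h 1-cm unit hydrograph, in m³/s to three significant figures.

U_p ≈ 129 m³/s

Direct runoff: 0.0, 26.0, 103.1, 65.2, 41.2, 26.1, 0.0 m³/s; ΣQ_DR = 261.6 m³/s, peak = 103.1 m³/s.
Runoff depth d = ΣQ_DR·Δt / A = 261.6 × 3600 / (118 km²) = 7.981 mm.
The 1-cm UH is the DRH scaled by (10 mm)/d, so U_p = 103.1 × 10/7.981 = 129 m³/s.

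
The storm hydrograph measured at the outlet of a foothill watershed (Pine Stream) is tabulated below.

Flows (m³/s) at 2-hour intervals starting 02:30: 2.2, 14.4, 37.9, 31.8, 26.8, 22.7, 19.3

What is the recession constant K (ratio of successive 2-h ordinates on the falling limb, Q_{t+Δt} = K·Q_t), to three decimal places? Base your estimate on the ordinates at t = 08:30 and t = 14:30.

Using the recession-limb readings at t = 08:30 and t = 14:30: Q falls from 31.8 to 19.3 m³/s over 3 intervals.
K = (Q₂/Q₁)^(1/3) = (19.3/31.8)^(1/3) = 0.847.

K ≈ 0.847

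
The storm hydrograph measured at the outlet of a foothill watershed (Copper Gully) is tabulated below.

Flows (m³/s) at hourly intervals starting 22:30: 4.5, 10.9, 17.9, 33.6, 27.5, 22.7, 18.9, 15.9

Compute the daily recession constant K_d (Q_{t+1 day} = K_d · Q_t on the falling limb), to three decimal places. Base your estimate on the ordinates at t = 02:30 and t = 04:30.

Between t = 02:30 and t = 04:30 the flow falls from 27.5 to 18.9 m³/s over 2×1 h = 2 h.
Per-interval ratio K = (18.9/27.5)^(1/2) = 0.8290; K_d = K^(24/1) = 0.011.

K_d ≈ 0.011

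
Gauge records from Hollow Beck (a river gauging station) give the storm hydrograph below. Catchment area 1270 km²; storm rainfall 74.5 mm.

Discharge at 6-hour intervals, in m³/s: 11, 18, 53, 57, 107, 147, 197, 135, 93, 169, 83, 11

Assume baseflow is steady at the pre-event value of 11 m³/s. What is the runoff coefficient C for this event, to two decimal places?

ΣQ_DR = 949.0 m³/s; V = ΣQ_DR·Δt = 2.050 × 10^7 m³.
Runoff depth d = V / A = 16.14 mm.
C = d / P = 16.14 / 74.5 = 0.22.

C ≈ 0.22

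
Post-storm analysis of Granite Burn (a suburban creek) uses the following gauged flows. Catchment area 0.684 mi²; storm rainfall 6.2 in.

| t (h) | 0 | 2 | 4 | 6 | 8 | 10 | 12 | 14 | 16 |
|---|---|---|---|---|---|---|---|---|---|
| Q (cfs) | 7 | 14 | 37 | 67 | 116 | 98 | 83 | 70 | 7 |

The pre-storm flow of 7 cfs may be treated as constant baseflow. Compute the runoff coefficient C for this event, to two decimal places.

ΣQ_DR = 436.0 cfs; V = ΣQ_DR·Δt = 3.139 × 10^6 ft³.
Runoff depth d = V / A = 1.975 in.
C = d / P = 1.975 / 6.2 = 0.32.

C ≈ 0.32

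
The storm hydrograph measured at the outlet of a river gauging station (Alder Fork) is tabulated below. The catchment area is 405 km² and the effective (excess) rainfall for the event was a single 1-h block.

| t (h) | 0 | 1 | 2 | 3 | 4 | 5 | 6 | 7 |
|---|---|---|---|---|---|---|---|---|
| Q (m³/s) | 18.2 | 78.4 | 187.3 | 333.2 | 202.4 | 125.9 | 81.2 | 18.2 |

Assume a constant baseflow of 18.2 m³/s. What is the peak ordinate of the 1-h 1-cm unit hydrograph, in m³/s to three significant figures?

Direct runoff: 0.0, 60.2, 169.1, 315.0, 184.2, 107.7, 63.0, 0.0 m³/s; ΣQ_DR = 899.2 m³/s, peak = 315.0 m³/s.
Runoff depth d = ΣQ_DR·Δt / A = 899.2 × 3600 / (405 km²) = 7.993 mm.
The 1-cm UH is the DRH scaled by (10 mm)/d, so U_p = 315.0 × 10/7.993 = 394 m³/s.

U_p ≈ 394 m³/s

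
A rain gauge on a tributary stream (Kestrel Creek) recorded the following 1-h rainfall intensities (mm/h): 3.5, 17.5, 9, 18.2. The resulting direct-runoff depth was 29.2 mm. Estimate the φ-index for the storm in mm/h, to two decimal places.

Only the 3 blocks with intensity above φ contribute runoff: 17.5, 9, 18.2 mm/h.
Σ(I−φ)·Δt = d  ⇒  (17.5+9+18.2 − 3φ)·1 = 29.2
φ = (44.70 − 29.2/1) / 3 = 5.17 mm/h.

φ ≈ 5.17 mm/h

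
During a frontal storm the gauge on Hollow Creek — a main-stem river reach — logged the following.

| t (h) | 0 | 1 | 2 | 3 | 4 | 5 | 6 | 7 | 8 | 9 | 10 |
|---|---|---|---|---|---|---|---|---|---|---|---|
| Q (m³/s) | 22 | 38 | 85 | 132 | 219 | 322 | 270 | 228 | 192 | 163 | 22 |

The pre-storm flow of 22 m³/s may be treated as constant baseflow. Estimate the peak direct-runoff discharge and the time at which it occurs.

Q_p = 300.0 m³/s at t = 5 h

Subtracting baseflow gives direct-runoff ordinates: 0.0, 16.0, 63.0, 110.0, 197.0, 300.0, 248.0, 206.0, 170.0, 141.0, 0.0 m³/s.
The maximum is 300.0 m³/s, occurring at the reading for t = 5 h.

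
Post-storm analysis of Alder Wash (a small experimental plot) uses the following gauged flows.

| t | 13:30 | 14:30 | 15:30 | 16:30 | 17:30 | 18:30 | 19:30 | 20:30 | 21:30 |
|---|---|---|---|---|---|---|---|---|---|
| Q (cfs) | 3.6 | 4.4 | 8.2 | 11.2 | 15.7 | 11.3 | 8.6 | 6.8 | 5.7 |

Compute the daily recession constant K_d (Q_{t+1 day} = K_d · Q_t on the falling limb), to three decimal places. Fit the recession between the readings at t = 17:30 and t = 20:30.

Between t = 17:30 and t = 20:30 the flow falls from 15.7 to 6.8 cfs over 3×1 h = 3 h.
Per-interval ratio K = (6.8/15.7)^(1/3) = 0.7566; K_d = K^(24/1) = 0.001.

K_d ≈ 0.001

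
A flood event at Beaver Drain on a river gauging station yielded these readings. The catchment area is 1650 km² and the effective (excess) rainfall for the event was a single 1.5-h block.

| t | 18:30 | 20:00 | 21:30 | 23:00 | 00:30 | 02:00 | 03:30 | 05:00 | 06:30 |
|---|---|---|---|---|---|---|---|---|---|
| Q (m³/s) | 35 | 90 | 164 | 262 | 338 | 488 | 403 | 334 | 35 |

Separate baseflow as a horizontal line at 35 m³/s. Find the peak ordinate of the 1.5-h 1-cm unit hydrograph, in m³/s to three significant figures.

U_p ≈ 755 m³/s

Direct runoff: 0.0, 55.0, 129.0, 227.0, 303.0, 453.0, 368.0, 299.0, 0.0 m³/s; ΣQ_DR = 1834 m³/s, peak = 453.0 m³/s.
Runoff depth d = ΣQ_DR·Δt / A = 1834 × 5400 / (1650 km²) = 6.002 mm.
The 1-cm UH is the DRH scaled by (10 mm)/d, so U_p = 453.0 × 10/6.002 = 755 m³/s.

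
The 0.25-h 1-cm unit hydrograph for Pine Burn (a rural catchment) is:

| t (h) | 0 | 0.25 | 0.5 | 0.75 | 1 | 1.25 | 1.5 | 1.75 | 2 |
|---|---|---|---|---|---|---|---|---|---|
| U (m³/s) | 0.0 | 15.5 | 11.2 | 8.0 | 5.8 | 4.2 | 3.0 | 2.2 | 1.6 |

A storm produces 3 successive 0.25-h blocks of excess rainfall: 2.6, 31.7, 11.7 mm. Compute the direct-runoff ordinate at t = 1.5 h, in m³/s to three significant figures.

By discrete convolution, Q_j = Σ (P_i / 10 mm) · U_{j−i}.
At t = 1.5 h (j=6): Q = (2.6/10)·3.0 + (31.7/10)·4.2 + (11.7/10)·5.8 = 20.9 m³/s.

Q ≈ 20.9 m³/s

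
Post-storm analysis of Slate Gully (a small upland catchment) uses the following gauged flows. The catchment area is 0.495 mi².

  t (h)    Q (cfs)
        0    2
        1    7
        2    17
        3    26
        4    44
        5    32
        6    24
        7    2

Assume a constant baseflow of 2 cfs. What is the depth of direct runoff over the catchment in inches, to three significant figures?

d ≈ 0.432 in

Direct runoff: 0.0, 5.0, 15.0, 24.0, 42.0, 30.0, 22.0, 0.0 cfs; ΣQ_DR = 138.0 cfs.
V = ΣQ_DR · Δt = 138.0 × 3600 s = 4.968 × 10^5 ft³.
Over A = 0.495 mi², depth = V / A = 0.432 in.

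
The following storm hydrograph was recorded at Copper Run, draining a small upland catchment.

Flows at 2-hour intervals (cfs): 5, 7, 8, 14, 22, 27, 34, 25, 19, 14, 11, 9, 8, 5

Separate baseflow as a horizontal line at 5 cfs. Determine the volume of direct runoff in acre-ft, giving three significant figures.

Direct-runoff ordinates (Q − Q_b): 0.0, 2.0, 3.0, 9.0, 17.0, 22.0, 29.0, 20.0, 14.0, 9.0, 6.0, 4.0, 3.0, 0.0 cfs.
ΣQ_DR = 138.0 cfs.
With Δt = 2 h = 7200 s, V = ΣQ_DR · Δt = 138.0 × 7200 = 9.94 × 10^5 ft³ = 22.8 acre-ft.

V ≈ 22.8 acre-ft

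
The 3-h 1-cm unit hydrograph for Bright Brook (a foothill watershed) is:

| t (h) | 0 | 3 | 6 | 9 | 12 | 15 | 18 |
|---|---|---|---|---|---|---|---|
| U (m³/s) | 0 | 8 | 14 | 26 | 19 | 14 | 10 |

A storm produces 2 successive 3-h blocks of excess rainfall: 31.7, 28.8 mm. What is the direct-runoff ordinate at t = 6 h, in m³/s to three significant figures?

By discrete convolution, Q_j = Σ (P_i / 10 mm) · U_{j−i}.
At t = 6 h (j=2): Q = (31.7/10)·14 + (28.8/10)·8 = 67.4 m³/s.

Q ≈ 67.4 m³/s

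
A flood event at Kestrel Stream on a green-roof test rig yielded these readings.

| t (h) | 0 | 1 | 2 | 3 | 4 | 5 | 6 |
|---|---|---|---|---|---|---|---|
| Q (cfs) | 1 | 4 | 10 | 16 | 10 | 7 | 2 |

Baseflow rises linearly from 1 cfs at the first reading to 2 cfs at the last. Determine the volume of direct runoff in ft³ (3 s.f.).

V ≈ 1.42 × 10^5 ft³

Direct-runoff ordinates (Q − Q_b): 0.00, 2.83, 8.67, 14.50, 8.33, 5.17, 0.00 cfs.
ΣQ_DR = 39.50 cfs.
With Δt = 1 h = 3600 s, V = ΣQ_DR · Δt = 39.50 × 3600 = 1.42 × 10^5 ft³.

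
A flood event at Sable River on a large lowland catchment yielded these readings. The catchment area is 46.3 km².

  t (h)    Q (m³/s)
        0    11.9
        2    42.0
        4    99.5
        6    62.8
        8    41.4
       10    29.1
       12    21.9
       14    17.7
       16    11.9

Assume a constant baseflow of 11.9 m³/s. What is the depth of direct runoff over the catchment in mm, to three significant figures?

Direct runoff: 0.0, 30.1, 87.6, 50.9, 29.5, 17.2, 10.0, 5.8, 0.0 m³/s; ΣQ_DR = 231.1 m³/s.
V = ΣQ_DR · Δt = 231.1 × 7200 s = 1.664 × 10^6 m³.
Over A = 46.3 km², depth = V / A = 35.9 mm.

d ≈ 35.9 mm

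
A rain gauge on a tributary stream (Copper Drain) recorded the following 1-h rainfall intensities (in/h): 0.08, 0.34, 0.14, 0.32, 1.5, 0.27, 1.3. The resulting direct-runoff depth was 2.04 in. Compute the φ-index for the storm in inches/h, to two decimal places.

φ ≈ 0.38 in/h

Only the 2 blocks with intensity above φ contribute runoff: 1.5, 1.3 in/h.
Σ(I−φ)·Δt = d  ⇒  (1.5+1.3 − 2φ)·1 = 2.04
φ = (2.800 − 2.04/1) / 2 = 0.38 in/h.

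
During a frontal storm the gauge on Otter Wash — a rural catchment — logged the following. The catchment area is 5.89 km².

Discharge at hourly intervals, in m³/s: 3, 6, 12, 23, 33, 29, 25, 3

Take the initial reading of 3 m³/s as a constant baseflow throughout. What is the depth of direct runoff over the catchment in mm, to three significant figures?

Direct runoff: 0.0, 3.0, 9.0, 20.0, 30.0, 26.0, 22.0, 0.0 m³/s; ΣQ_DR = 110.0 m³/s.
V = ΣQ_DR · Δt = 110.0 × 3600 s = 3.960 × 10^5 m³.
Over A = 5.89 km², depth = V / A = 67.2 mm.

d ≈ 67.2 mm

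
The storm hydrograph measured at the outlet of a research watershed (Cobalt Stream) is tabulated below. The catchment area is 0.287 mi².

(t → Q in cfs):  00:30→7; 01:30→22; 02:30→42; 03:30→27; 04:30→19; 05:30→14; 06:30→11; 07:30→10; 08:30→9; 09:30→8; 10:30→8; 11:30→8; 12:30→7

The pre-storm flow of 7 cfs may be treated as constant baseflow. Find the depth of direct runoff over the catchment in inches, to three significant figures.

d ≈ 0.545 in

Direct runoff: 0.0, 15.0, 35.0, 20.0, 12.0, 7.0, 4.0, 3.0, 2.0, 1.0, 1.0, 1.0, 0.0 cfs; ΣQ_DR = 101.0 cfs.
V = ΣQ_DR · Δt = 101.0 × 3600 s = 3.636 × 10^5 ft³.
Over A = 0.287 mi², depth = V / A = 0.545 in.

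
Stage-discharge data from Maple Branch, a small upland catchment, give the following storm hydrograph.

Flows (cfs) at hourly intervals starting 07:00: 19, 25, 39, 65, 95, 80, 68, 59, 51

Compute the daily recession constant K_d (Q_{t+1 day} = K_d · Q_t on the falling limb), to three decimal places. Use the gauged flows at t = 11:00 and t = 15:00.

K_d ≈ 0.024

Between t = 11:00 and t = 15:00 the flow falls from 95 to 51 cfs over 4×1 h = 4 h.
Per-interval ratio K = (51/95)^(1/4) = 0.8560; K_d = K^(24/1) = 0.024.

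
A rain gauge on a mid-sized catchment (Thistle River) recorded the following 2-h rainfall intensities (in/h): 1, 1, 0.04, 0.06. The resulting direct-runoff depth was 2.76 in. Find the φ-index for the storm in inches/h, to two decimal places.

Only the 2 blocks with intensity above φ contribute runoff: 1, 1 in/h.
Σ(I−φ)·Δt = d  ⇒  (1+1 − 2φ)·2 = 2.76
φ = (2.000 − 2.76/2) / 2 = 0.31 in/h.

φ ≈ 0.31 in/h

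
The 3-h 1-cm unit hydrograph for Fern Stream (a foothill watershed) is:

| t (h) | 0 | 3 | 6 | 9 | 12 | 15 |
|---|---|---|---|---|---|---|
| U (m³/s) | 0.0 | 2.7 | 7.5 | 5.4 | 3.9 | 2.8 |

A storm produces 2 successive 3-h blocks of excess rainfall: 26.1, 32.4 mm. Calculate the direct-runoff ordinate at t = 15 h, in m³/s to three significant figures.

Q ≈ 19.9 m³/s

By discrete convolution, Q_j = Σ (P_i / 10 mm) · U_{j−i}.
At t = 15 h (j=5): Q = (26.1/10)·2.8 + (32.4/10)·3.9 = 19.9 m³/s.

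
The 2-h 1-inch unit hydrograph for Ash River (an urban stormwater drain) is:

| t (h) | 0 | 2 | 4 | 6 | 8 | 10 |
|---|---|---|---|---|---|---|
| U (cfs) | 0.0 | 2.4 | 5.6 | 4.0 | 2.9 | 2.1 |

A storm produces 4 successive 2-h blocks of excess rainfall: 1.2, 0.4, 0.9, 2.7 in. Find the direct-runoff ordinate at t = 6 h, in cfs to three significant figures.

Q ≈ 9.20 cfs

By discrete convolution, Q_j = Σ (P_i / 1 in) · U_{j−i}.
At t = 6 h (j=3): Q = (1.2/1)·4.0 + (0.4/1)·5.6 + (0.9/1)·2.4 + (2.7/1)·0.0 = 9.20 cfs.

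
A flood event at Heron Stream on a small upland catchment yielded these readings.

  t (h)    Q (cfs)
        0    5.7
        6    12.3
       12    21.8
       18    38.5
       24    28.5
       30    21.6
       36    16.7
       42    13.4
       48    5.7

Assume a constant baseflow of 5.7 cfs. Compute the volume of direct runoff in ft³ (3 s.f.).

V ≈ 2.44 × 10^6 ft³

Direct-runoff ordinates (Q − Q_b): 0.0, 6.6, 16.1, 32.8, 22.8, 15.9, 11.0, 7.7, 0.0 cfs.
ΣQ_DR = 112.9 cfs.
With Δt = 6 h = 21600 s, V = ΣQ_DR · Δt = 112.9 × 21600 = 2.44 × 10^6 ft³.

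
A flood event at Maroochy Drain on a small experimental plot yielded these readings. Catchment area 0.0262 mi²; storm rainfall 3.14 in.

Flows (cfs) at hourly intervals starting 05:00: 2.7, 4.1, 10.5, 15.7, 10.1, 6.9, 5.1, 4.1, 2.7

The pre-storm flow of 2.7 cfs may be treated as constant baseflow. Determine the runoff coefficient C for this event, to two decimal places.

C ≈ 0.71

ΣQ_DR = 37.60 cfs; V = ΣQ_DR·Δt = 1.354 × 10^5 ft³.
Runoff depth d = V / A = 2.224 in.
C = d / P = 2.224 / 3.14 = 0.71.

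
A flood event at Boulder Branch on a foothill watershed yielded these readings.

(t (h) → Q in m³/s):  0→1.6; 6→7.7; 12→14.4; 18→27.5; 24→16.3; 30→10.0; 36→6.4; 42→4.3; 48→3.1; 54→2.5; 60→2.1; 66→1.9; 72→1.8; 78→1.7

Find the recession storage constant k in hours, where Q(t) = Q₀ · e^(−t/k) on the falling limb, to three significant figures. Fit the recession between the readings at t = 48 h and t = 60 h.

k ≈ 30.8 h

On the falling limb, Q drops from 3.1 to 2.1 m³/s between t = 48 h and t = 60 h (Δt = 12 h).
k = −Δt / ln(Q₂/Q₁) = −12 / ln(2.1/3.1) = 30.8 h.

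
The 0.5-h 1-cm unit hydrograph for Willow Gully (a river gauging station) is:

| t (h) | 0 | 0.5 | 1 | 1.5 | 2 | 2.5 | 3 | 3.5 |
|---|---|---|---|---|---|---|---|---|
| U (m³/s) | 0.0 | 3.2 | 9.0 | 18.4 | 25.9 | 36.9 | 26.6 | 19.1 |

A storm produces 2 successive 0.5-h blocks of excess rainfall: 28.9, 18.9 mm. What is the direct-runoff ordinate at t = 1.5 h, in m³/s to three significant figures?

Q ≈ 70.2 m³/s

By discrete convolution, Q_j = Σ (P_i / 10 mm) · U_{j−i}.
At t = 1.5 h (j=3): Q = (28.9/10)·18.4 + (18.9/10)·9.0 = 70.2 m³/s.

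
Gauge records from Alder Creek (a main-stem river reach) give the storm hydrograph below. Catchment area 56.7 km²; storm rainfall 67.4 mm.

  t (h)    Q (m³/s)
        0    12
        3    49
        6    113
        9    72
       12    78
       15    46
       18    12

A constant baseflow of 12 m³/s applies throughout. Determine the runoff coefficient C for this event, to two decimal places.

C ≈ 0.84

ΣQ_DR = 298.0 m³/s; V = ΣQ_DR·Δt = 3.218 × 10^6 m³.
Runoff depth d = V / A = 56.76 mm.
C = d / P = 56.76 / 67.4 = 0.84.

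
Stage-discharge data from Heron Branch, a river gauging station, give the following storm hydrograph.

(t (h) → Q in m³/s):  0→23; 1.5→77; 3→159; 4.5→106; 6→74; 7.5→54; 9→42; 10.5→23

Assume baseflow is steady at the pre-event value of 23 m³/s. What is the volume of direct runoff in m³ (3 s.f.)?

Direct-runoff ordinates (Q − Q_b): 0.0, 54.0, 136.0, 83.0, 51.0, 31.0, 19.0, 0.0 m³/s.
ΣQ_DR = 374.0 m³/s.
With Δt = 1.5 h = 5400 s, V = ΣQ_DR · Δt = 374.0 × 5400 = 2.02 × 10^6 m³.

V ≈ 2.02 × 10^6 m³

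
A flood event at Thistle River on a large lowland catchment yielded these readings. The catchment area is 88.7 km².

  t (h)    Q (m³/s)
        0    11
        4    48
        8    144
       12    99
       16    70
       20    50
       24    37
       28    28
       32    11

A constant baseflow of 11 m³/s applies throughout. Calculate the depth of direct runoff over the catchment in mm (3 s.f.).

d ≈ 64.8 mm

Direct runoff: 0.0, 37.0, 133.0, 88.0, 59.0, 39.0, 26.0, 17.0, 0.0 m³/s; ΣQ_DR = 399.0 m³/s.
V = ΣQ_DR · Δt = 399.0 × 14400 s = 5.746 × 10^6 m³.
Over A = 88.7 km², depth = V / A = 64.8 mm.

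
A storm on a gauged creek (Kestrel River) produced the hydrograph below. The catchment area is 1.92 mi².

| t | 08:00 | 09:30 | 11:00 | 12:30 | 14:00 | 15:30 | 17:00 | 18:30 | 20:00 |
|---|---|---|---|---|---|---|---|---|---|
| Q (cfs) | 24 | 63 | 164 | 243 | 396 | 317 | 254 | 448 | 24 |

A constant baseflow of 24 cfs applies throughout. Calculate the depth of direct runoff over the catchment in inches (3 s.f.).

Direct runoff: 0.0, 39.0, 140.0, 219.0, 372.0, 293.0, 230.0, 424.0, 0.0 cfs; ΣQ_DR = 1717 cfs.
V = ΣQ_DR · Δt = 1717 × 5400 s = 9.272 × 10^6 ft³.
Over A = 1.92 mi², depth = V / A = 2.08 in.

d ≈ 2.08 in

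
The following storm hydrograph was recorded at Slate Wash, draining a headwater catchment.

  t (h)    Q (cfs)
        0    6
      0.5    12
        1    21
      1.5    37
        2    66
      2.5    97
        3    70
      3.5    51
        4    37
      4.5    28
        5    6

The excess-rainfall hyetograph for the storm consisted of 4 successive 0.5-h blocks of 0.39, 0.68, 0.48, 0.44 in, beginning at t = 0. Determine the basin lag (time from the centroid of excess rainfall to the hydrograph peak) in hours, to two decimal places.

Centroid of excess rainfall: t_c = Σ P_i·t̄_i / ΣP_i = 0.9937 h (block centres at 0.25, 0.75, 1.25, 1.75 h).
Hydrograph peak occurs at t = 2.5 h, so basin lag t_L = 2.5 − 0.9937 = 1.51 h.

t_L ≈ 1.51 h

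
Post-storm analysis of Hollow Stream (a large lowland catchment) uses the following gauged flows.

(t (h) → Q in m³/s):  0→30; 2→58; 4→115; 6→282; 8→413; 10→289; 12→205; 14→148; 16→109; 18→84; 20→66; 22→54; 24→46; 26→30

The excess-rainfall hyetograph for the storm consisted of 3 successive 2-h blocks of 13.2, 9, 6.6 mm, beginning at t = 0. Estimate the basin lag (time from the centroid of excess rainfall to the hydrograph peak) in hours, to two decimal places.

t_L ≈ 5.46 h

Centroid of excess rainfall: t_c = Σ P_i·t̄_i / ΣP_i = 2.5417 h (block centres at 1, 3, 5 h).
Hydrograph peak occurs at t = 8 h, so basin lag t_L = 8 − 2.5417 = 5.46 h.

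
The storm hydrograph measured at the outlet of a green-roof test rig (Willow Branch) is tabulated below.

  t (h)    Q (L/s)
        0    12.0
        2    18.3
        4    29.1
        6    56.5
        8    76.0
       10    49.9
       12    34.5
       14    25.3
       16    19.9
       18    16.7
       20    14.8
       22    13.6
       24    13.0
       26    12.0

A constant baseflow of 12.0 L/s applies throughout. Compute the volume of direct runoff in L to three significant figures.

Direct-runoff ordinates (Q − Q_b): 0.0, 6.3, 17.1, 44.5, 64.0, 37.9, 22.5, 13.3, 7.9, 4.7, 2.8, 1.6, 1.0, 0.0 L/s.
ΣQ_DR = 223.6 L/s.
With Δt = 2 h = 7200 s, V = ΣQ_DR · Δt = 223.6 × 7200 = 1.61 × 10^6 L.

V ≈ 1.61 × 10^6 L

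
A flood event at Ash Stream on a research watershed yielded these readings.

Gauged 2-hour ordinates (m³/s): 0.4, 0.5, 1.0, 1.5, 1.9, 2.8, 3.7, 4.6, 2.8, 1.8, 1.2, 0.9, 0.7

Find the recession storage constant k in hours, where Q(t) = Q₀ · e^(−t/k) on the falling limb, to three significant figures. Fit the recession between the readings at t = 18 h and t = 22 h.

On the falling limb, Q drops from 1.8 to 0.9 m³/s between t = 18 h and t = 22 h (Δt = 4 h).
k = −Δt / ln(Q₂/Q₁) = −4 / ln(0.9/1.8) = 5.77 h.

k ≈ 5.77 h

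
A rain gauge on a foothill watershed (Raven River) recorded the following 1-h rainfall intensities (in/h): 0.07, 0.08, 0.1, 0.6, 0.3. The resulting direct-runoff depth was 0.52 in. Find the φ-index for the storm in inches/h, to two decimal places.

φ ≈ 0.19 in/h

Only the 2 blocks with intensity above φ contribute runoff: 0.6, 0.3 in/h.
Σ(I−φ)·Δt = d  ⇒  (0.6+0.3 − 2φ)·1 = 0.52
φ = (0.9000 − 0.52/1) / 2 = 0.19 in/h.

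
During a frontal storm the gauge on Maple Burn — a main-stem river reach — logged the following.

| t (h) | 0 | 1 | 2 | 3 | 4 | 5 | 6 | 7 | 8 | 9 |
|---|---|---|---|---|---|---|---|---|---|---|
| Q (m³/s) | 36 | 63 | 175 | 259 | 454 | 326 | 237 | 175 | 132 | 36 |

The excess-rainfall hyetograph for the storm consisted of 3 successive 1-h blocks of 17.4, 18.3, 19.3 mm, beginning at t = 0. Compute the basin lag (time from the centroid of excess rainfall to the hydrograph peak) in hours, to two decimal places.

Centroid of excess rainfall: t_c = Σ P_i·t̄_i / ΣP_i = 1.5345 h (block centres at 0.5, 1.5, 2.5 h).
Hydrograph peak occurs at t = 4 h, so basin lag t_L = 4 − 1.5345 = 2.47 h.

t_L ≈ 2.47 h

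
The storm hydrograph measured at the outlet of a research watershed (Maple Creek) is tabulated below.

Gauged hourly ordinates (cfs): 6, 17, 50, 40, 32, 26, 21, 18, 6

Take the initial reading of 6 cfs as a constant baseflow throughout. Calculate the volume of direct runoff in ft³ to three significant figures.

Direct-runoff ordinates (Q − Q_b): 0.0, 11.0, 44.0, 34.0, 26.0, 20.0, 15.0, 12.0, 0.0 cfs.
ΣQ_DR = 162.0 cfs.
With Δt = 1 h = 3600 s, V = ΣQ_DR · Δt = 162.0 × 3600 = 5.83 × 10^5 ft³.

V ≈ 5.83 × 10^5 ft³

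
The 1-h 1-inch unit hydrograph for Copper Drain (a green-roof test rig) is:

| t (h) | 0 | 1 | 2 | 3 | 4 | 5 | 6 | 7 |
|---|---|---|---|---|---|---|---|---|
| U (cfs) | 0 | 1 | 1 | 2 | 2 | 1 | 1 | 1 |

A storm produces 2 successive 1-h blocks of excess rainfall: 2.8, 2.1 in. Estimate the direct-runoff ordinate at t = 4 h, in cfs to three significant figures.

By discrete convolution, Q_j = Σ (P_i / 1 in) · U_{j−i}.
At t = 4 h (j=4): Q = (2.8/1)·2 + (2.1/1)·2 = 9.80 cfs.

Q ≈ 9.80 cfs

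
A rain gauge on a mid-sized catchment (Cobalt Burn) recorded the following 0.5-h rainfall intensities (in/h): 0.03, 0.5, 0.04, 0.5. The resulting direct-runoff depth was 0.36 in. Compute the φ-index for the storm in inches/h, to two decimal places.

φ ≈ 0.14 in/h

Only the 2 blocks with intensity above φ contribute runoff: 0.5, 0.5 in/h.
Σ(I−φ)·Δt = d  ⇒  (0.5+0.5 − 2φ)·0.5 = 0.36
φ = (1.000 − 0.36/0.5) / 2 = 0.14 in/h.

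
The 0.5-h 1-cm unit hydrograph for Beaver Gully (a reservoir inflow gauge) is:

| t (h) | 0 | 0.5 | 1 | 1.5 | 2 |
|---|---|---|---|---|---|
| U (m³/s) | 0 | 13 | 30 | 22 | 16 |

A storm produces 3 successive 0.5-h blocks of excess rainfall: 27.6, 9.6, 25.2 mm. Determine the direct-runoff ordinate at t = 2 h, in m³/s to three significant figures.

Q ≈ 141 m³/s

By discrete convolution, Q_j = Σ (P_i / 10 mm) · U_{j−i}.
At t = 2 h (j=4): Q = (27.6/10)·16 + (9.6/10)·22 + (25.2/10)·30 = 141 m³/s.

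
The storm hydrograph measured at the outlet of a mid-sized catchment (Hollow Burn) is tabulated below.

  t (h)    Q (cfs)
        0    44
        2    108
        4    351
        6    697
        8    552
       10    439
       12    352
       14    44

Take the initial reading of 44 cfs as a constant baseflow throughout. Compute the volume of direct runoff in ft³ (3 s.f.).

Direct-runoff ordinates (Q − Q_b): 0.0, 64.0, 307.0, 653.0, 508.0, 395.0, 308.0, 0.0 cfs.
ΣQ_DR = 2235 cfs.
With Δt = 2 h = 7200 s, V = ΣQ_DR · Δt = 2235 × 7200 = 1.61 × 10^7 ft³.

V ≈ 1.61 × 10^7 ft³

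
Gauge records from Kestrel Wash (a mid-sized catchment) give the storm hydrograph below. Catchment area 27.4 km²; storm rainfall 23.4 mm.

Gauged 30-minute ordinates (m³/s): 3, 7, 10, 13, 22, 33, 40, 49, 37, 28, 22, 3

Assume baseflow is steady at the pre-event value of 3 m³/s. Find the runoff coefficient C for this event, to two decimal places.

ΣQ_DR = 231.0 m³/s; V = ΣQ_DR·Δt = 4.158 × 10^5 m³.
Runoff depth d = V / A = 15.18 mm.
C = d / P = 15.18 / 23.4 = 0.65.

C ≈ 0.65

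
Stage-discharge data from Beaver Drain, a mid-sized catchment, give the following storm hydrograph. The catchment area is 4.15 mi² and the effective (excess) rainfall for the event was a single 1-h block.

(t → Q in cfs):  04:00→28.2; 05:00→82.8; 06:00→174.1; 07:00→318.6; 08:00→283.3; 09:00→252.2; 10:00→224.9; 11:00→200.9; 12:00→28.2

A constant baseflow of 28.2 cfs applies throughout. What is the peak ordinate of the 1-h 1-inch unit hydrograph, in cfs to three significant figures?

U_p ≈ 581 cfs

Direct runoff: 0.0, 54.6, 145.9, 290.4, 255.1, 224.0, 196.7, 172.7, 0.0 cfs; ΣQ_DR = 1339 cfs, peak = 290.4 cfs.
Runoff depth d = ΣQ_DR·Δt / A = 1339 × 3600 / (4.15 mi²) = 0.5001 in.
The 1-inch UH is the DRH scaled by (1 in)/d, so U_p = 290.4 × 1/0.5001 = 581 cfs.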